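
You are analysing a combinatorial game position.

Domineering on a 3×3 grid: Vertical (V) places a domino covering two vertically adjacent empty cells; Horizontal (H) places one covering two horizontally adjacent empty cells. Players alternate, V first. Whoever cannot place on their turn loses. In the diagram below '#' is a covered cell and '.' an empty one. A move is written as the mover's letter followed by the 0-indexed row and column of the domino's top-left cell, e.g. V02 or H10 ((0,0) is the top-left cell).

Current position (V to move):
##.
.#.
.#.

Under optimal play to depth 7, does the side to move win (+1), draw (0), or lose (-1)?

[##./.#./.#.] V move#1: V02:+1/###/.##/.#.*, V10:+1/##./##./##., V12:+1/##./.##/.##
[###/.##/.#.] end (terminal -1, H#2); searched ##./.#./.#. to 7

value(##./.#./.#., V) = +1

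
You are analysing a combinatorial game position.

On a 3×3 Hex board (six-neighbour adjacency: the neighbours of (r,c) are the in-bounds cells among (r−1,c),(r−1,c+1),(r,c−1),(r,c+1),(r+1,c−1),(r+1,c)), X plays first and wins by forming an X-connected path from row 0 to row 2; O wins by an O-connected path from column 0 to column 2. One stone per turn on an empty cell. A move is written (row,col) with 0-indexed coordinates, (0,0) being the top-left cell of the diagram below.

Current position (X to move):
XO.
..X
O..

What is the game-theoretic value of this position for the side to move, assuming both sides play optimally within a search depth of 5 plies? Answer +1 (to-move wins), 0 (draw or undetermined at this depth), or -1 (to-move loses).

[XO./..X/O..] X move#1: (0,2):+1/XOX/..X/O..*, (1,0):+1/XO./X.X/O.., (1,1):+1/XO./.XX/O.., (2,1):-1/XO./..X/OX., (2,2):-1/XO./..X/O.X
[XOX/..X/O..] O move#2: (1,0):-1/XOX/O.X/O..*, (1,1):-1/XOX/.OX/O.., (2,1):-1/XOX/..X/OO., (2,2):-1/XOX/..X/O.O
[XOX/O.X/O..] X move#3: (1,1):+1/XOX/OXX/O..*, (2,1):+1/XOX/O.X/OX., (2,2):+1/XOX/O.X/O.X
[XOX/OXX/O..] O move#4: (2,1):-1/XOX/OXX/OO.*, (2,2):-1/XOX/OXX/O.O
[XOX/OXX/OO.] X move#5: (2,2):+1/XOX/OXX/OOX*
[XOX/OXX/OOX] end (terminal -1, O#6); searched XO./..X/O.. to 5

value(XO./..X/O.., X) = +1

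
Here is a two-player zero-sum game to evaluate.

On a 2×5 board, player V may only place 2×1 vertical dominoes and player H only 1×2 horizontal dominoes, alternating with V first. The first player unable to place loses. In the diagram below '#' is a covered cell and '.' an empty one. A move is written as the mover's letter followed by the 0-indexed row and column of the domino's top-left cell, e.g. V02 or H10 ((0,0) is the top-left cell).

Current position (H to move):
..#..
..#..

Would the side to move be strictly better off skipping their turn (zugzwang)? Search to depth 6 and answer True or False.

zugzwang(..#../..#.., H) = True

p1 H@[..#../..#..]: H00[###../..#..]-1* H03[..###/..#..]-1 H10[..#../###..]-1 H13[..#../..###]-1
p2 V@[###../..#..]: V03[####./..##.]+1* V04[###.#/..#.#]+1
p3 H@[####./..##.]: H10[####./####.]-1*
p4 V@[####./####.]: V04[#####/#####]+1*
p5 H@[#####/#####] terminal -1; root [..#../..#..] d6
if H skipped the turn, V would face:
~ p1 V@[..#../..#..]: V00[#.#../#.#..]-1* V01[.##../.##..]-1 V03[..##./..##.]-1 V04[..#.#/..#.#]-1
~ p2 H@[#.#../#.#..]: H03[#.###/#.#..]+1* H13[#.#../#.###]+1
~ p3 V@[#.###/#.#..]: V01[#####/###..]-1*
~ p4 H@[#####/###..]: H13[#####/#####]+1*
~ p5 V@[#####/#####] terminal -1; root [..#../..#..] d6
compare (H): move=-1 vs pass=+1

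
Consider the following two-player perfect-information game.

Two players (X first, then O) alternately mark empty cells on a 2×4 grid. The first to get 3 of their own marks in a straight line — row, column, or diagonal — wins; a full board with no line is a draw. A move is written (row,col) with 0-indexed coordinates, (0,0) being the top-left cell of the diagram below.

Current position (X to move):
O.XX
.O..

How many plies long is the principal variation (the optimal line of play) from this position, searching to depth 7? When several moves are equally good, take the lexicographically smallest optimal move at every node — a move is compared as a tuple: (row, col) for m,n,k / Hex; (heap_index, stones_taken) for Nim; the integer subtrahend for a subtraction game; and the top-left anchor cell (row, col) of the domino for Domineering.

PV length from [O.XX/.O..]: 1 ply

[O.XX/.O..] X move#1: (0,1):+1/OXXX/.O..*, (1,0):+0/O.XX/XO.., (1,2):+0/O.XX/.OX., (1,3):+0/O.XX/.O.X
[OXXX/.O..] end (terminal -1, O#2); searched O.XX/.O.. to 7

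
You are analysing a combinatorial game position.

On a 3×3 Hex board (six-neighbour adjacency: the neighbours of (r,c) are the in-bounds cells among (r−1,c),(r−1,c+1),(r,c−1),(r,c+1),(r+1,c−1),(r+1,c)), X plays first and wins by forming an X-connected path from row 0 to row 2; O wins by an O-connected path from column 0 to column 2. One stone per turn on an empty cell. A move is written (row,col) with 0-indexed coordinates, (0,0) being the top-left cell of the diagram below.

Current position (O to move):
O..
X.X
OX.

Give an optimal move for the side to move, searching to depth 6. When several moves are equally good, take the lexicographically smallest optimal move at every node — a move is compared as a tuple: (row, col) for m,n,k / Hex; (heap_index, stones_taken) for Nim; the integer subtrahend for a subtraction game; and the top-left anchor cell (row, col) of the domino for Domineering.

ply 1, O at O../X.X/OX. | (0,1)=-1→OO./X.X/OX.; (0,2)=+1→O.O/X.X/OX.*; (1,1)=-1→O../XOX/OX.; (2,2)=-1→O../X.X/OXO
ply 2, X at O.O/X.X/OX. | (0,1)=-1→OXO/X.X/OX.*; (1,1)=-1→O.O/XXX/OX.; (2,2)=-1→O.O/X.X/OXX
ply 3, O at OXO/X.X/OX. | (1,1)=+1→OXO/XOX/OX.*; (2,2)=-1→OXO/X.X/OXO
ply 4: OXO/XOX/OX. is terminal -1 (X); from O../X.X/OX. depth 6

O's best at [O../X.X/OX.]: (0,2)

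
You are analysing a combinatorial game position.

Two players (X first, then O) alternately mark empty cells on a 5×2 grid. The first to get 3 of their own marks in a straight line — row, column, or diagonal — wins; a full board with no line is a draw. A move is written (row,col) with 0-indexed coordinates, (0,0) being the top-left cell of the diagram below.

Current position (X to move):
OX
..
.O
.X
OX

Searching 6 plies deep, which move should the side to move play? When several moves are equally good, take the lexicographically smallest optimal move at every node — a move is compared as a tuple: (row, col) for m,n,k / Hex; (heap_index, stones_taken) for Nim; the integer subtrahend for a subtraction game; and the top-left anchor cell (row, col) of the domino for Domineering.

[OX/../.O/.X/OX] X move#1: (1,0):+0/OX/X./.O/.X/OX*, (1,1):-1/OX/.X/.O/.X/OX, (2,0):+0/OX/../XO/.X/OX, (3,0):+0/OX/../.O/XX/OX
[OX/X./.O/.X/OX] O move#2: (1,1):+0/OX/XO/.O/.X/OX*, (2,0):+0/OX/X./OO/.X/OX, (3,0):+0/OX/X./.O/OX/OX
[OX/XO/.O/.X/OX] X move#3: (2,0):+0/OX/XO/XO/.X/OX*, (3,0):+0/OX/XO/.O/XX/OX
[OX/XO/XO/.X/OX] O move#4: (3,0):+0/OX/XO/XO/OX/OX*
[OX/XO/XO/OX/OX] end (terminal +0, X#5); searched OX/../.O/.X/OX to 6

X's best at [OX/../.O/.X/OX]: (1,0)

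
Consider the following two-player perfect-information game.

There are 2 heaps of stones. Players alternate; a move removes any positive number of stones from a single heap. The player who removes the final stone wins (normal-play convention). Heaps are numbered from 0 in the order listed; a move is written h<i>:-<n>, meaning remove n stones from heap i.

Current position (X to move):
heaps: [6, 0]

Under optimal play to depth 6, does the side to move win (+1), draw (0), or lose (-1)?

p1 X@[(6,0)]: h0:-1[(5,0)]-1 h0:-2[(4,0)]-1 h0:-3[(3,0)]-1 h0:-4[(2,0)]-1 h0:-5[(1,0)]-1 h0:-6[(0,0)]+1*
p2 O@[(0,0)] terminal -1; root [(6,0)] d6

value((6,0), X) = +1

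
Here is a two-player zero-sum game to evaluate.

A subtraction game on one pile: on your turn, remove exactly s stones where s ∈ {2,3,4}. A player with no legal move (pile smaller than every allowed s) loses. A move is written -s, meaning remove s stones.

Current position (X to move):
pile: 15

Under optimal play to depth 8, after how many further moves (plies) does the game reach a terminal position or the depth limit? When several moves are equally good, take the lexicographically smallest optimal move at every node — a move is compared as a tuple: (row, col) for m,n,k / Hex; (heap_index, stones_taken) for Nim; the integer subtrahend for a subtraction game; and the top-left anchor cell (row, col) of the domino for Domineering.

PV length from [15]: 5 plies

[15] X move#1: -2:+1/13*, -3:+1/12, -4:-1/11
[13] O move#2: -2:-1/11*, -3:-1/10, -4:-1/9
[11] X move#3: -2:-1/9, -3:-1/8, -4:+1/7*
[7] O move#4: -2:-1/5*, -3:-1/4, -4:-1/3
[5] X move#5: -2:-1/3, -3:-1/2, -4:+1/1*
[1] end (terminal -1, O#6); searched 15 to 8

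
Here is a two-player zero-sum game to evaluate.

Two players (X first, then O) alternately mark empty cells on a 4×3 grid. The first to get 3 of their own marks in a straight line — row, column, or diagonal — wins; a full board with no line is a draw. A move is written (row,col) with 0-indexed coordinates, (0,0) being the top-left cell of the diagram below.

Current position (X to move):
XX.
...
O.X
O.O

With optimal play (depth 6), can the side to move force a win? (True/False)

p1 X@[XX./.../O.X/O.O]: (0,2)[XXX/.../O.X/O.O]+1* (1,0)[XX./X../O.X/O.O]-1 (1,1)[XX./.X./O.X/O.O]+1 (1,2)[XX./..X/O.X/O.O]-1 (2,1)[XX./.../OXX/O.O]-1 (3,1)[XX./.../O.X/OXO]-1
p2 O@[XXX/.../O.X/O.O] terminal -1; root [XX./.../O.X/O.O] d6

X winning at [XX./.../O.X/O.O]: True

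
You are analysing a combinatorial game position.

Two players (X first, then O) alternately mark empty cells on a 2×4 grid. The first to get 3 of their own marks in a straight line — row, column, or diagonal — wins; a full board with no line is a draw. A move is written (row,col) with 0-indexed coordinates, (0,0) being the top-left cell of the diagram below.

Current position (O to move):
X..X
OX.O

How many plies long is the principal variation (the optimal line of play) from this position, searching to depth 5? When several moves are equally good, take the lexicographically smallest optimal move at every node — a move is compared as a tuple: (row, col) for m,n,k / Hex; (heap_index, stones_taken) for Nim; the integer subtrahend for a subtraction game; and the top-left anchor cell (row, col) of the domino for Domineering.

PV length from [X..X/OX.O]: 3 plies

ply 1, O at X..X/OX.O | (0,1)=+0→XO.X/OX.O*; (0,2)=+0→X.OX/OX.O; (1,2)=+0→X..X/OXOO
ply 2, X at XO.X/OX.O | (0,2)=+0→XOXX/OX.O*; (1,2)=+0→XO.X/OXXO
ply 3, O at XOXX/OX.O | (1,2)=+0→XOXX/OXOO*
ply 4: XOXX/OXOO is terminal +0 (X); from X..X/OX.O depth 5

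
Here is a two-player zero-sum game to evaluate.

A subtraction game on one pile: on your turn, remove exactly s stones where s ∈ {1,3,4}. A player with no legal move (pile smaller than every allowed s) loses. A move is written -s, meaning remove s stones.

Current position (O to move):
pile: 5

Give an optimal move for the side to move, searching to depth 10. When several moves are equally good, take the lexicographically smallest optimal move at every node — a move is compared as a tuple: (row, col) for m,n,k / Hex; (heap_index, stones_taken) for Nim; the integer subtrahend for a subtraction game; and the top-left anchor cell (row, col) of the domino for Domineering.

[5] O move#1: -1:-1/4, -3:+1/2*, -4:-1/1
[2] X move#2: -1:-1/1*
[1] O move#3: -1:+1/0*
[0] end (terminal -1, X#4); searched 5 to 10

O's best at [5]: -3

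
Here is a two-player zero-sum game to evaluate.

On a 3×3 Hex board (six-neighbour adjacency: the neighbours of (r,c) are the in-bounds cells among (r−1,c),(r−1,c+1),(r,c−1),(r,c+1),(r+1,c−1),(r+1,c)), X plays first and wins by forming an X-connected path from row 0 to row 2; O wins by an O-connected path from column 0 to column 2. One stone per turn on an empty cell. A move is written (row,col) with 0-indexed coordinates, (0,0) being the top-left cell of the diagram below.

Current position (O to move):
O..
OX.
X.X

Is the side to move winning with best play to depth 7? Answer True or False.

ply 1, O at O../OX./X.X | (0,1)=-1→OO./OX./X.X*; (0,2)=-1→O.O/OX./X.X; (1,2)=-1→O../OXO/X.X; (2,1)=-1→O../OX./XOX
ply 2, X at OO./OX./X.X | (0,2)=+1→OOX/OX./X.X*; (1,2)=-1→OO./OXX/X.X; (2,1)=-1→OO./OX./XXX
ply 3: OOX/OX./X.X is terminal -1 (O); from O../OX./X.X depth 7

O winning at [O../OX./X.X]: False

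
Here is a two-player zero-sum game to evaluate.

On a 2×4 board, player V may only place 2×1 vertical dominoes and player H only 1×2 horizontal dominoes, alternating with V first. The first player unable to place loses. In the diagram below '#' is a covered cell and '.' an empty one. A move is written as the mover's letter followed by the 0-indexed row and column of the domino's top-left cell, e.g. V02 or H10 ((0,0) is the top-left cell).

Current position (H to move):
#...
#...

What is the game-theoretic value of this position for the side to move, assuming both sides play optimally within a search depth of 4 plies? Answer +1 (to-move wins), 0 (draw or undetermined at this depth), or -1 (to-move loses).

value(#.../#..., H) = +1

p1 H@[#.../#...]: H01[###./#...]+1* H02[#.##/#...]+1 H11[#.../###.]+1 H12[#.../#.##]+1
p2 V@[###./#...]: V03[####/#..#]-1*
p3 H@[####/#..#]: H11[####/####]+1*
p4 V@[####/####] terminal -1; root [#.../#...] d4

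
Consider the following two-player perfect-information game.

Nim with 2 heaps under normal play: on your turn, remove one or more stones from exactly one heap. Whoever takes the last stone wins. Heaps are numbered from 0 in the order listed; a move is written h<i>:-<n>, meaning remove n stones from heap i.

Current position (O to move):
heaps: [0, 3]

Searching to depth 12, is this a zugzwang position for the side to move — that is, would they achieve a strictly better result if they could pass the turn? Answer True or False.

zugzwang((0,3), O) = False

ply 1, O at (0,3) | h1:-1=-1→(0,2); h1:-2=-1→(0,1); h1:-3=+1→(0,0)*
ply 2: (0,0) is terminal -1 (X); from (0,3) depth 12
suppose O passes — search the same position with X to move:
pass> ply 1, X at (0,3) | h1:-1=-1→(0,2); h1:-2=-1→(0,1); h1:-3=+1→(0,0)*
pass> ply 2: (0,0) is terminal -1 (O); from (0,3) depth 12
for O: play +1, pass -1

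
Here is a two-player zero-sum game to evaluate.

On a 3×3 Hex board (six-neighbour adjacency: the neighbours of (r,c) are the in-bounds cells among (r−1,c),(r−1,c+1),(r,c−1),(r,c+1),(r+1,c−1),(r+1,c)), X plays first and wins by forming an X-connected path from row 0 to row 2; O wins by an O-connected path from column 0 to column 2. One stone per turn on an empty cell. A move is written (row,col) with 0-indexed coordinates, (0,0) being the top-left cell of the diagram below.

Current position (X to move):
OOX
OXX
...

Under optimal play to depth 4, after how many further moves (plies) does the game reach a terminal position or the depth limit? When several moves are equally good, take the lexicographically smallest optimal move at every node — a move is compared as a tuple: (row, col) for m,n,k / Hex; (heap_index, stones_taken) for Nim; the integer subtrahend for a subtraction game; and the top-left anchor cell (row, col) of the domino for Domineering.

[OOX/OXX/...] X move#1: (2,0):+1/OOX/OXX/X..*, (2,1):+1/OOX/OXX/.X., (2,2):+1/OOX/OXX/..X
[OOX/OXX/X..] end (terminal -1, O#2); searched OOX/OXX/... to 4

PV length from [OOX/OXX/...]: 1 ply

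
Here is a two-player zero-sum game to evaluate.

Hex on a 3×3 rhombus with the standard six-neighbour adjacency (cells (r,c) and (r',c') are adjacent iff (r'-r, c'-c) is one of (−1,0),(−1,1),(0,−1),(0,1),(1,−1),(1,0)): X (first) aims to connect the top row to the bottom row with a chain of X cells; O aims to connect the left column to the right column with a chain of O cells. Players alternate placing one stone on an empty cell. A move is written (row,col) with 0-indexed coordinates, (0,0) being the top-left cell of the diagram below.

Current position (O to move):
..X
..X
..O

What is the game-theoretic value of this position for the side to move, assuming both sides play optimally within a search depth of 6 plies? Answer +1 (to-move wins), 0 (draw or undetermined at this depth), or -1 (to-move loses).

p1 O@[..X/..X/..O]: (0,0)[O.X/..X/..O]-1* (0,1)[.OX/..X/..O]-1 (1,0)[..X/O.X/..O]-1 (1,1)[..X/.OX/..O]-1 (2,0)[..X/..X/O.O]-1 (2,1)[..X/..X/.OO]-1
p2 X@[O.X/..X/..O]: (0,1)[OXX/..X/..O]+1* (1,0)[O.X/X.X/..O]+1 (1,1)[O.X/.XX/..O]+1 (2,0)[O.X/..X/X.O]+1 (2,1)[O.X/..X/.XO]+1
p3 O@[OXX/..X/..O]: (1,0)[OXX/O.X/..O]-1* (1,1)[OXX/.OX/..O]-1 (2,0)[OXX/..X/O.O]-1 (2,1)[OXX/..X/.OO]-1
p4 X@[OXX/O.X/..O]: (1,1)[OXX/OXX/..O]+1* (2,0)[OXX/O.X/X.O]+1 (2,1)[OXX/O.X/.XO]+1
p5 O@[OXX/OXX/..O]: (2,0)[OXX/OXX/O.O]-1* (2,1)[OXX/OXX/.OO]-1
p6 X@[OXX/OXX/O.O]: (2,1)[OXX/OXX/OXO]+1*
p7 O@[OXX/OXX/OXO] terminal -1; root [..X/..X/..O] d6

value(..X/..X/..O, O) = -1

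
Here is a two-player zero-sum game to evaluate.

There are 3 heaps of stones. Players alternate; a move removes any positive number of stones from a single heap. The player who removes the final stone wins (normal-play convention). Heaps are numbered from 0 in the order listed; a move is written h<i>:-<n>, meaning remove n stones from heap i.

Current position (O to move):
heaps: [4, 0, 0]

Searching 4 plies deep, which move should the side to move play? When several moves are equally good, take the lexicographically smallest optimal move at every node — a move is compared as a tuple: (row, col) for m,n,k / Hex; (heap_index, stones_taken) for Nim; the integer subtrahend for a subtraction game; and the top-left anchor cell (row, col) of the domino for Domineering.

O's best at [(4,0,0)]: h0:-4

[(4,0,0)] O move#1: h0:-1:-1/(3,0,0), h0:-2:-1/(2,0,0), h0:-3:-1/(1,0,0), h0:-4:+1/(0,0,0)*
[(0,0,0)] end (terminal -1, X#2); searched (4,0,0) to 4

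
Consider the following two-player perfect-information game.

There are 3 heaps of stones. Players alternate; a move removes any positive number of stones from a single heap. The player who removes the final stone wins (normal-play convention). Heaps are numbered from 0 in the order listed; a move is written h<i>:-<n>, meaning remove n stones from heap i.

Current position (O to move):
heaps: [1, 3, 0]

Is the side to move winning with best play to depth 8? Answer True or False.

O winning at [(1,3,0)]: True

ply 1, O at (1,3,0) | h0:-1=-1→(0,3,0); h1:-1=-1→(1,2,0); h1:-2=+1→(1,1,0)*; h1:-3=-1→(1,0,0)
ply 2, X at (1,1,0) | h0:-1=-1→(0,1,0)*; h1:-1=-1→(1,0,0)
ply 3, O at (0,1,0) | h1:-1=+1→(0,0,0)*
ply 4: (0,0,0) is terminal -1 (X); from (1,3,0) depth 8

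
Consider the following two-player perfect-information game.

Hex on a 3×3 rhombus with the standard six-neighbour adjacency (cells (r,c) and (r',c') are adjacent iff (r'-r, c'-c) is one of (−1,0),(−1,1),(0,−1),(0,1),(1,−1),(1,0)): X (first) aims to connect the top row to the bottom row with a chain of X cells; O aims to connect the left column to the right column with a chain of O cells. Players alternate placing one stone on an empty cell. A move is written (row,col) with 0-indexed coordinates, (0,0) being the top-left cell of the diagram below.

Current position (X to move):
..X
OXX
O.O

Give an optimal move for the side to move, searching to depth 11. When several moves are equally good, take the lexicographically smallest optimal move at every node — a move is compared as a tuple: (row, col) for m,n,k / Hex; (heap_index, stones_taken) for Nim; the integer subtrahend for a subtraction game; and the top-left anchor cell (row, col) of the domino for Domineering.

ply 1, X at ..X/OXX/O.O | (0,0)=-1→X.X/OXX/O.O; (0,1)=-1→.XX/OXX/O.O; (2,1)=+1→..X/OXX/OXO*
ply 2: ..X/OXX/OXO is terminal -1 (O); from ..X/OXX/O.O depth 11

X's best at [..X/OXX/O.O]: (2,1)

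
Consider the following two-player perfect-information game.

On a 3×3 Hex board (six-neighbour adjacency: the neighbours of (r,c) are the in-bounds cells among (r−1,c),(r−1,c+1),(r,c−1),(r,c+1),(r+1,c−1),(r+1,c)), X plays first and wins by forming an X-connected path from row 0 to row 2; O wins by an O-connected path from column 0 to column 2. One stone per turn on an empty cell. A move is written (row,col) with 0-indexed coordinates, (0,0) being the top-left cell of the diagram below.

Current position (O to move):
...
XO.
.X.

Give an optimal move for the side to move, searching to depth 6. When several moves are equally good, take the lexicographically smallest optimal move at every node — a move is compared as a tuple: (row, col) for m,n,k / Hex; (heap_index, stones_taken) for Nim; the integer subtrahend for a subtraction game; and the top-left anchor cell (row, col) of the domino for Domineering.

[.../XO./.X.] O move#1: (0,0):+1/O../XO./.X.*, (0,1):+1/.O./XO./.X., (0,2):-1/..O/XO./.X., (1,2):-1/.../XOO/.X., (2,0):+1/.../XO./OX., (2,2):-1/.../XO./.XO
[O../XO./.X.] X move#2: (0,1):-1/OX./XO./.X.*, (0,2):-1/O.X/XO./.X., (1,2):-1/O../XOX/.X., (2,0):-1/O../XO./XX., (2,2):-1/O../XO./.XX
[OX./XO./.X.] O move#3: (0,2):-1/OXO/XO./.X., (1,2):-1/OX./XOO/.X., (2,0):+1/OX./XO./OX.*, (2,2):-1/OX./XO./.XO
[OX./XO./OX.] X move#4: (0,2):-1/OXX/XO./OX.*, (1,2):-1/OX./XOX/OX., (2,2):-1/OX./XO./OXX
[OXX/XO./OX.] O move#5: (1,2):+1/OXX/XOO/OX.*, (2,2):-1/OXX/XO./OXO
[OXX/XOO/OX.] end (terminal -1, X#6); searched .../XO./.X. to 6

O's best at [.../XO./.X.]: (0,0)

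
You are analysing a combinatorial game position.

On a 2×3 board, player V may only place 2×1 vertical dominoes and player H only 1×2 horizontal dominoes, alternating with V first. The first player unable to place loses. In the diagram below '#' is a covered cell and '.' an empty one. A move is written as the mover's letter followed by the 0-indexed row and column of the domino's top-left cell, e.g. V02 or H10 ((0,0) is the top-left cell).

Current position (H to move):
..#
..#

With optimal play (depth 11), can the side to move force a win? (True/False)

p1 H@[..#/..#]: H00[###/..#]+1* H10[..#/###]+1
p2 V@[###/..#] terminal -1; root [..#/..#] d11

H winning at [..#/..#]: True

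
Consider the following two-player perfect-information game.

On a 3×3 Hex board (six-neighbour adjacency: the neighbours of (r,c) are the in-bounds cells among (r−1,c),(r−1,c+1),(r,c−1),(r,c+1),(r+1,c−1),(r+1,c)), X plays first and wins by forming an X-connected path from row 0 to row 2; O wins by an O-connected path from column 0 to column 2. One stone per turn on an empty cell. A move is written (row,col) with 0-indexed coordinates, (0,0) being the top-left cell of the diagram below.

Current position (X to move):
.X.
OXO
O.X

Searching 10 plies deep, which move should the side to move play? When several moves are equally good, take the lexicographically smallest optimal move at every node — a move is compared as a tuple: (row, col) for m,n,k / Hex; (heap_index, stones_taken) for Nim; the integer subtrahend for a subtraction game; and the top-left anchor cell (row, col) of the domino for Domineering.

X's best at [.X./OXO/O.X]: (2,1)

p1 X@[.X./OXO/O.X]: (0,0)[XX./OXO/O.X]-1 (0,2)[.XX/OXO/O.X]-1 (2,1)[.X./OXO/OXX]+1*
p2 O@[.X./OXO/OXX] terminal -1; root [.X./OXO/O.X] d10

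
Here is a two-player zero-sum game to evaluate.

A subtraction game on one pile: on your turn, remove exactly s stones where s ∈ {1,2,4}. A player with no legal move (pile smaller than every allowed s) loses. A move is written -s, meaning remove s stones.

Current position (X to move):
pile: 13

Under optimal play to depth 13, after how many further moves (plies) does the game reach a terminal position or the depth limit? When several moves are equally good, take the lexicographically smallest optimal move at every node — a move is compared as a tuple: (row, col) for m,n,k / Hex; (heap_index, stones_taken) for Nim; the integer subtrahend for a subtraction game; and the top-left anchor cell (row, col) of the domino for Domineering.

PV length from [13]: 9 plies

ply 1, X at 13 | -1=+1→12*; -2=-1→11; -4=+1→9
ply 2, O at 12 | -1=-1→11*; -2=-1→10; -4=-1→8
ply 3, X at 11 | -1=-1→10; -2=+1→9*; -4=-1→7
ply 4, O at 9 | -1=-1→8*; -2=-1→7; -4=-1→5
ply 5, X at 8 | -1=-1→7; -2=+1→6*; -4=-1→4
ply 6, O at 6 | -1=-1→5*; -2=-1→4; -4=-1→2
ply 7, X at 5 | -1=-1→4; -2=+1→3*; -4=-1→1
ply 8, O at 3 | -1=-1→2*; -2=-1→1
ply 9, X at 2 | -1=-1→1; -2=+1→0*
ply 10: 0 is terminal -1 (O); from 13 depth 13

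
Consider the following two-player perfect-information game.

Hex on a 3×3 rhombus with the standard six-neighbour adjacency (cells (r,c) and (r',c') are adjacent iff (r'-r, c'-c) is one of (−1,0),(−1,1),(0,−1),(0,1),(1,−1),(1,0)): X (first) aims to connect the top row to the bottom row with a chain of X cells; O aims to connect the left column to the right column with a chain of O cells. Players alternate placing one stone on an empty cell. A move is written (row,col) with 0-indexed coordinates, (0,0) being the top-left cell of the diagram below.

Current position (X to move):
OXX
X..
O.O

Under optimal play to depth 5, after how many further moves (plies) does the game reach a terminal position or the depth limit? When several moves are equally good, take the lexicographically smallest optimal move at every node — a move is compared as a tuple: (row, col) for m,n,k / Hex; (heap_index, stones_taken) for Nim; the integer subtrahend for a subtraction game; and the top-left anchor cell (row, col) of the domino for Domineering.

p1 X@[OXX/X../O.O]: (1,1)[OXX/XX./O.O]-1 (1,2)[OXX/X.X/O.O]-1 (2,1)[OXX/X../OXO]+1*
p2 O@[OXX/X../OXO]: (1,1)[OXX/XO./OXO]-1* (1,2)[OXX/X.O/OXO]-1
p3 X@[OXX/XO./OXO]: (1,2)[OXX/XOX/OXO]+1*
p4 O@[OXX/XOX/OXO] terminal -1; root [OXX/X../O.O] d5

PV length from [OXX/X../O.O]: 3 plies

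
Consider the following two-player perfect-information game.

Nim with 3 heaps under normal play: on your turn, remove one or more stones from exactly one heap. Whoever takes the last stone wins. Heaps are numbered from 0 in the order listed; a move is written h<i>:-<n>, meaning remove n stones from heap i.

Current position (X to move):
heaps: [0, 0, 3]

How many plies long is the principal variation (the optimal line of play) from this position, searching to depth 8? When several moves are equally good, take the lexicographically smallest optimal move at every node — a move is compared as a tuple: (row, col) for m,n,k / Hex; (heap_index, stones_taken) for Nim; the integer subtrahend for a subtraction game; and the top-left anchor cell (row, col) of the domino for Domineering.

[(0,0,3)] X move#1: h2:-1:-1/(0,0,2), h2:-2:-1/(0,0,1), h2:-3:+1/(0,0,0)*
[(0,0,0)] end (terminal -1, O#2); searched (0,0,3) to 8

PV length from [(0,0,3)]: 1 ply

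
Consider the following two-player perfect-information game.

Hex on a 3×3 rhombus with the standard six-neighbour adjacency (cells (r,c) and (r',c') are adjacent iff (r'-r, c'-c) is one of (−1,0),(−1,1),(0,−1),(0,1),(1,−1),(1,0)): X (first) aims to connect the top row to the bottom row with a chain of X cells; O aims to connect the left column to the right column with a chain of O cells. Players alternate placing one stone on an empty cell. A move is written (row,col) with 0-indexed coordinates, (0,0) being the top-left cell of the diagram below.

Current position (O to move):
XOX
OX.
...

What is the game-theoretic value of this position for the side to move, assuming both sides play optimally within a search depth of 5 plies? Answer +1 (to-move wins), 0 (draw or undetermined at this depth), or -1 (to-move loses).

ply 1, O at XOX/OX./... | (1,2)=-1→XOX/OXO/...*; (2,0)=-1→XOX/OX./O..; (2,1)=-1→XOX/OX./.O.; (2,2)=-1→XOX/OX./..O
ply 2, X at XOX/OXO/... | (2,0)=+1→XOX/OXO/X..*; (2,1)=+1→XOX/OXO/.X.; (2,2)=+1→XOX/OXO/..X
ply 3: XOX/OXO/X.. is terminal -1 (O); from XOX/OX./... depth 5

value(XOX/OX./..., O) = -1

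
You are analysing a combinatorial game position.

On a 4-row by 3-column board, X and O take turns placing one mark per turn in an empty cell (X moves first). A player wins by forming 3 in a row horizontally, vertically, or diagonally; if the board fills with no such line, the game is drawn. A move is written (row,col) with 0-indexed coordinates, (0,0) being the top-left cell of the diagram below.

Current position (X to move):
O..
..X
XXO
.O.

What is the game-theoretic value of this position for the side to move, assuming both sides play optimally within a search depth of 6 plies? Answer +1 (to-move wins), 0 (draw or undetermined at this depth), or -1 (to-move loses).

ply 1, X at O../..X/XXO/.O. | (0,1)=-1→OX./..X/XXO/.O.; (0,2)=-1→O.X/..X/XXO/.O.; (1,0)=-1→O../X.X/XXO/.O.; (1,1)=+1→O../.XX/XXO/.O.*; (3,0)=+1→O../..X/XXO/XO.; (3,2)=-1→O../..X/XXO/.OX
ply 2, O at O../.XX/XXO/.O. | (0,1)=-1→OO./.XX/XXO/.O.*; (0,2)=-1→O.O/.XX/XXO/.O.; (1,0)=-1→O../OXX/XXO/.O.; (3,0)=-1→O../.XX/XXO/OO.; (3,2)=-1→O../.XX/XXO/.OO
ply 3, X at OO./.XX/XXO/.O. | (0,2)=+1→OOX/.XX/XXO/.O.*; (1,0)=+1→OO./XXX/XXO/.O.; (3,0)=+1→OO./.XX/XXO/XO.; (3,2)=-1→OO./.XX/XXO/.OX
ply 4: OOX/.XX/XXO/.O. is terminal -1 (O); from O../..X/XXO/.O. depth 6

value(O../..X/XXO/.O., X) = +1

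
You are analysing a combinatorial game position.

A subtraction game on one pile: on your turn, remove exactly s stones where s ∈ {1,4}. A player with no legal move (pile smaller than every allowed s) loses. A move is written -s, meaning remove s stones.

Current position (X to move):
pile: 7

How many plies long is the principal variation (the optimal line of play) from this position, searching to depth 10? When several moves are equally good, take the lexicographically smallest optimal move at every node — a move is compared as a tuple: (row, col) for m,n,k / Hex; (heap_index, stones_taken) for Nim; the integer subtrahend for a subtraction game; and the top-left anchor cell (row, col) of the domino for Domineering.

[7] X move#1: -1:-1/6*, -4:-1/3
[6] O move#2: -1:+1/5*, -4:+1/2
[5] X move#3: -1:-1/4*, -4:-1/1
[4] O move#4: -1:-1/3, -4:+1/0*
[0] end (terminal -1, X#5); searched 7 to 10

PV length from [7]: 4 plies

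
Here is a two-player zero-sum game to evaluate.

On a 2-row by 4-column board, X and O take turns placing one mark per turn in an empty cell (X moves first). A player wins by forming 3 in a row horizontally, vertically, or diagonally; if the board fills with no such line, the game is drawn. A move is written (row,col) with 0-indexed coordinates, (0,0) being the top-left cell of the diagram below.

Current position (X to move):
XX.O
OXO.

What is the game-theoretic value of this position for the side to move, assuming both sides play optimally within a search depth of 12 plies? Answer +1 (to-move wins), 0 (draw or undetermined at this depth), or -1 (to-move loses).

value(XX.O/OXO., X) = +1

[XX.O/OXO.] X move#1: (0,2):+1/XXXO/OXO.*, (1,3):+0/XX.O/OXOX
[XXXO/OXO.] end (terminal -1, O#2); searched XX.O/OXO. to 12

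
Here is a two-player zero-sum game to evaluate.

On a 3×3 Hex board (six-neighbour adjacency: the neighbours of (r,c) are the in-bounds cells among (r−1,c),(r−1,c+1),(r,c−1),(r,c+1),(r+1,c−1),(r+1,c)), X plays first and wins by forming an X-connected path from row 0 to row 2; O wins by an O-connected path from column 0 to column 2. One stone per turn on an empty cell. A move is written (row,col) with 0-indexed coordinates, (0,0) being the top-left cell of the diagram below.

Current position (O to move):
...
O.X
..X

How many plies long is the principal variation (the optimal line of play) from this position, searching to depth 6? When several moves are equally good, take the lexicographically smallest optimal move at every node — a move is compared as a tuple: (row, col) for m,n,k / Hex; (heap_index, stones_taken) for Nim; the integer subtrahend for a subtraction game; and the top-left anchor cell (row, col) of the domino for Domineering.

ply 1, O at .../O.X/..X | (0,0)=-1→O../O.X/..X; (0,1)=-1→.O./O.X/..X; (0,2)=+1→..O/O.X/..X*; (1,1)=-1→.../OOX/..X; (2,0)=-1→.../O.X/O.X; (2,1)=-1→.../O.X/.OX
ply 2, X at ..O/O.X/..X | (0,0)=-1→X.O/O.X/..X*; (0,1)=-1→.XO/O.X/..X; (1,1)=-1→..O/OXX/..X; (2,0)=-1→..O/O.X/X.X; (2,1)=-1→..O/O.X/.XX
ply 3, O at X.O/O.X/..X | (0,1)=+1→XOO/O.X/..X*; (1,1)=+1→X.O/OOX/..X; (2,0)=+1→X.O/O.X/O.X; (2,1)=+1→X.O/O.X/.OX
ply 4: XOO/O.X/..X is terminal -1 (X); from .../O.X/..X depth 6

PV length from [.../O.X/..X]: 3 plies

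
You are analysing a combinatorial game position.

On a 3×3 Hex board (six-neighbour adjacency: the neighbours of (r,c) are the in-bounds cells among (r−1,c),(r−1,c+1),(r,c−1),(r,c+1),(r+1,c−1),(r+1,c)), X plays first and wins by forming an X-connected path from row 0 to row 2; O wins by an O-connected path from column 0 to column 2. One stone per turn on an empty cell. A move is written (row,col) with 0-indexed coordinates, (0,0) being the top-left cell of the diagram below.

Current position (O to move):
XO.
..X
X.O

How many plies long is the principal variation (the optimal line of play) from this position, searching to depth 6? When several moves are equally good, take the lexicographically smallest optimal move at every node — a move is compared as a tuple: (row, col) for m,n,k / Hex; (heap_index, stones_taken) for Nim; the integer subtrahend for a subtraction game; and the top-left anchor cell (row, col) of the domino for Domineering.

PV length from [XO./..X/X.O]: 2 plies

[XO./..X/X.O] O move#1: (0,2):-1/XOO/..X/X.O*, (1,0):-1/XO./O.X/X.O, (1,1):-1/XO./.OX/X.O, (2,1):-1/XO./..X/XOO
[XOO/..X/X.O] X move#2: (1,0):+1/XOO/X.X/X.O*, (1,1):-1/XOO/.XX/X.O, (2,1):-1/XOO/..X/XXO
[XOO/X.X/X.O] end (terminal -1, O#3); searched XO./..X/X.O to 6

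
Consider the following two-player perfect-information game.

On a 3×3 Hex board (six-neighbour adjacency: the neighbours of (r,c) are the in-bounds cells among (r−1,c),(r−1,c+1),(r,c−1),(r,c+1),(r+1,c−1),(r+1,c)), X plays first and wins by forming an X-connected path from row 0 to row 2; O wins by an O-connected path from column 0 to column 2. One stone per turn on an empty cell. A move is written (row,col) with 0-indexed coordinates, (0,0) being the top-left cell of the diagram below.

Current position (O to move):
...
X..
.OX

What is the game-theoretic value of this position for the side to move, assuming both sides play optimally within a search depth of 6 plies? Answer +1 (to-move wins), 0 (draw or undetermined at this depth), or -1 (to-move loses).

p1 O@[.../X../.OX]: (0,0)[O../X../.OX]-1* (0,1)[.O./X../.OX]-1 (0,2)[..O/X../.OX]-1 (1,1)[.../XO./.OX]-1 (1,2)[.../X.O/.OX]-1 (2,0)[.../X../OOX]-1
p2 X@[O../X../.OX]: (0,1)[OX./X../.OX]+1* (0,2)[O.X/X../.OX]+1 (1,1)[O../XX./.OX]+1 (1,2)[O../X.X/.OX]+1 (2,0)[O../X../XOX]+1
p3 O@[OX./X../.OX]: (0,2)[OXO/X../.OX]-1* (1,1)[OX./XO./.OX]-1 (1,2)[OX./X.O/.OX]-1 (2,0)[OX./X../OOX]-1
p4 X@[OXO/X../.OX]: (1,1)[OXO/XX./.OX]+1* (1,2)[OXO/X.X/.OX]+1 (2,0)[OXO/X../XOX]+1
p5 O@[OXO/XX./.OX]: (1,2)[OXO/XXO/.OX]-1* (2,0)[OXO/XX./OOX]-1
p6 X@[OXO/XXO/.OX]: (2,0)[OXO/XXO/XOX]+1*
p7 O@[OXO/XXO/XOX] terminal -1; root [.../X../.OX] d6

value(.../X../.OX, O) = -1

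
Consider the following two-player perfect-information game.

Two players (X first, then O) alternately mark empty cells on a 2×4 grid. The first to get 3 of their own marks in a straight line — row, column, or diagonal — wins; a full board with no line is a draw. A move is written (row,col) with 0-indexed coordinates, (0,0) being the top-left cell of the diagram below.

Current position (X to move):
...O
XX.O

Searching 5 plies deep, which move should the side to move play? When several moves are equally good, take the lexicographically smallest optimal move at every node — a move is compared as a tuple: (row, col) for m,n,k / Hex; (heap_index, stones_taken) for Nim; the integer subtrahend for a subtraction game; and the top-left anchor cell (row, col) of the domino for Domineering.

[...O/XX.O] X move#1: (0,0):+0/X..O/XX.O, (0,1):+0/.X.O/XX.O, (0,2):+0/..XO/XX.O, (1,2):+1/...O/XXXO*
[...O/XXXO] end (terminal -1, O#2); searched ...O/XX.O to 5

X's best at [...O/XX.O]: (1,2)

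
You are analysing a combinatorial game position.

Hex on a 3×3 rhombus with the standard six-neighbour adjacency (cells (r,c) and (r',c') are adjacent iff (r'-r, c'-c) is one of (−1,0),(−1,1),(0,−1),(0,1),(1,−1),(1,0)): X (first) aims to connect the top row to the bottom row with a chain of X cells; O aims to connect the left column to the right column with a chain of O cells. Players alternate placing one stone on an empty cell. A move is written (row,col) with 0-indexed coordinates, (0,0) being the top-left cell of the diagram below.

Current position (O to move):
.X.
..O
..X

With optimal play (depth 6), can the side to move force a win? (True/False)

O winning at [.X./..O/..X]: True

[.X./..O/..X] O move#1: (0,0):-1/OX./..O/..X, (0,2):-1/.XO/..O/..X, (1,0):-1/.X./O.O/..X, (1,1):+1/.X./.OO/..X*, (2,0):+1/.X./..O/O.X, (2,1):-1/.X./..O/.OX
[.X./.OO/..X] X move#2: (0,0):-1/XX./.OO/..X*, (0,2):-1/.XX/.OO/..X, (1,0):-1/.X./XOO/..X, (2,0):-1/.X./.OO/X.X, (2,1):-1/.X./.OO/.XX
[XX./.OO/..X] O move#3: (0,2):+1/XXO/.OO/..X*, (1,0):+1/XX./OOO/..X, (2,0):+1/XX./.OO/O.X, (2,1):+1/XX./.OO/.OX
[XXO/.OO/..X] X move#4: (1,0):-1/XXO/XOO/..X*, (2,0):-1/XXO/.OO/X.X, (2,1):-1/XXO/.OO/.XX
[XXO/XOO/..X] O move#5: (2,0):+1/XXO/XOO/O.X*, (2,1):-1/XXO/XOO/.OX
[XXO/XOO/O.X] end (terminal -1, X#6); searched .X./..O/..X to 6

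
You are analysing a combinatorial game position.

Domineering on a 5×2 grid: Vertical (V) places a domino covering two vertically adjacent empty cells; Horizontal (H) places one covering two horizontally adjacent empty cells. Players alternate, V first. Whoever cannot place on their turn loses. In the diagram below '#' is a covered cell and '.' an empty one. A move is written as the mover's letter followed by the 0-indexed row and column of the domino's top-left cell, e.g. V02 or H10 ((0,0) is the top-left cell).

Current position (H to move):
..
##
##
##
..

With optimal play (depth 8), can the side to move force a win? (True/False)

H winning at [../##/##/##/..]: True

p1 H@[../##/##/##/..]: H00[##/##/##/##/..]+1* H40[../##/##/##/##]+1
p2 V@[##/##/##/##/..] terminal -1; root [../##/##/##/..] d8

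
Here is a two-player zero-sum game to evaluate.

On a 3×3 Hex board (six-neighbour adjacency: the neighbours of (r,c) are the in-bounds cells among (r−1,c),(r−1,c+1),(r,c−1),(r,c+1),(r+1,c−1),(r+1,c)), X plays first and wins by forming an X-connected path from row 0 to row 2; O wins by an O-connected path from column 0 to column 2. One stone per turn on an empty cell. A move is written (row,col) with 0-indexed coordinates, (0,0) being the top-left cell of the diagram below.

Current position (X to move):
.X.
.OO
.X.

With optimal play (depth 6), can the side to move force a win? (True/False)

X winning at [.X./.OO/.X.]: False

ply 1, X at .X./.OO/.X. | (0,0)=-1→XX./.OO/.X.*; (0,2)=-1→.XX/.OO/.X.; (1,0)=-1→.X./XOO/.X.; (2,0)=-1→.X./.OO/XX.; (2,2)=-1→.X./.OO/.XX
ply 2, O at XX./.OO/.X. | (0,2)=+1→XXO/.OO/.X.*; (1,0)=+1→XX./OOO/.X.; (2,0)=+1→XX./.OO/OX.; (2,2)=+1→XX./.OO/.XO
ply 3, X at XXO/.OO/.X. | (1,0)=-1→XXO/XOO/.X.*; (2,0)=-1→XXO/.OO/XX.; (2,2)=-1→XXO/.OO/.XX
ply 4, O at XXO/XOO/.X. | (2,0)=+1→XXO/XOO/OX.*; (2,2)=-1→XXO/XOO/.XO
ply 5: XXO/XOO/OX. is terminal -1 (X); from .X./.OO/.X. depth 6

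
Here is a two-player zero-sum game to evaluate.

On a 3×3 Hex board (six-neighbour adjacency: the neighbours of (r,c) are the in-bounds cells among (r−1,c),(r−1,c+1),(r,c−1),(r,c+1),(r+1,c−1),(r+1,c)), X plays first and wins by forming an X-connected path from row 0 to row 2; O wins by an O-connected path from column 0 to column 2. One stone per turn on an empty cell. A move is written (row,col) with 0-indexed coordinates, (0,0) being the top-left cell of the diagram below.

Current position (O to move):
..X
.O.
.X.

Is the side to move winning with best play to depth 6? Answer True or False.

ply 1, O at ..X/.O./.X. | (0,0)=-1→O.X/.O./.X.; (0,1)=-1→.OX/.O./.X.; (1,0)=-1→..X/OO./.X.; (1,2)=+1→..X/.OO/.X.*; (2,0)=-1→..X/.O./OX.; (2,2)=-1→..X/.O./.XO
ply 2, X at ..X/.OO/.X. | (0,0)=-1→X.X/.OO/.X.*; (0,1)=-1→.XX/.OO/.X.; (1,0)=-1→..X/XOO/.X.; (2,0)=-1→..X/.OO/XX.; (2,2)=-1→..X/.OO/.XX
ply 3, O at X.X/.OO/.X. | (0,1)=+1→XOX/.OO/.X.*; (1,0)=+1→X.X/OOO/.X.; (2,0)=+1→X.X/.OO/OX.; (2,2)=+1→X.X/.OO/.XO
ply 4, X at XOX/.OO/.X. | (1,0)=-1→XOX/XOO/.X.*; (2,0)=-1→XOX/.OO/XX.; (2,2)=-1→XOX/.OO/.XX
ply 5, O at XOX/XOO/.X. | (2,0)=+1→XOX/XOO/OX.*; (2,2)=-1→XOX/XOO/.XO
ply 6: XOX/XOO/OX. is terminal -1 (X); from ..X/.O./.X. depth 6

O winning at [..X/.O./.X.]: True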